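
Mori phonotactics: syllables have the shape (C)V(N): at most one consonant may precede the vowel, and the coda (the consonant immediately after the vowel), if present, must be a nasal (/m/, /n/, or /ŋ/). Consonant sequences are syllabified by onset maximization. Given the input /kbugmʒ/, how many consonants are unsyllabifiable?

Syllabifying with onset maximization leaves /k/, /g/, /m/, /ʒ/ stranded (only a nasal (/m/, /n/, or /ŋ/) is licensed in coda position; onsets are limited to one consonant).

4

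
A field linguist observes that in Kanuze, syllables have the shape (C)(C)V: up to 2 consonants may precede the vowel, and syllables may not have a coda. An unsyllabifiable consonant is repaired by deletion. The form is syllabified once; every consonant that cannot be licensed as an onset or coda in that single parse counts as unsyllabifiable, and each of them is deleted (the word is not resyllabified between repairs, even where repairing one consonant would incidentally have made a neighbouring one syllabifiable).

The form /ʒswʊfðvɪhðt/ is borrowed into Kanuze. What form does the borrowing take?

swʊðvɪ

Syllabifying with onset maximization leaves /ʒ/, /f/, /h/, /ð/, /t/ stranded (no codas are permitted; onsets may contain at most 2 consonants).
Each unlicensed consonant is deleted: /ʒ/, /f/, /h/, /ð/, /t/.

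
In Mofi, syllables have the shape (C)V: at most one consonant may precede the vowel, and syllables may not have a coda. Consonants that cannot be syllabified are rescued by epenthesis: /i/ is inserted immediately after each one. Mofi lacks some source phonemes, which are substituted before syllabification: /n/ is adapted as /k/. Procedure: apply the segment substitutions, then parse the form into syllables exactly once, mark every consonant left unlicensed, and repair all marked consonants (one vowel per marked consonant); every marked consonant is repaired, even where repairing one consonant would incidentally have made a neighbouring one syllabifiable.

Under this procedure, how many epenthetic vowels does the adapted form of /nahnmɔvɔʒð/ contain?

4

After substitution the input is /kahkmɔvɔʒð/.
The unsyllabifiable consonants are /h/, /k/, /ʒ/, /ð/; each receives one epenthetic vowel.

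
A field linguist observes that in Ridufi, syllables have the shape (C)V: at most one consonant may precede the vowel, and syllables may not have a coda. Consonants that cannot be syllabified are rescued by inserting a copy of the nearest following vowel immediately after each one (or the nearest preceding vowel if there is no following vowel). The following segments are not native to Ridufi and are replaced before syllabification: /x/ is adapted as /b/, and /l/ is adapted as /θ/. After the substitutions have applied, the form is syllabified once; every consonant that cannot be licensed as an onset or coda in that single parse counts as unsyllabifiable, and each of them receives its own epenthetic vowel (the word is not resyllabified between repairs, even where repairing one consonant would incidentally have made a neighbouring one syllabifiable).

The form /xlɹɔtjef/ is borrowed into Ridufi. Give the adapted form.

bɔθɔɹɔtejefe

Substitution: /x/ → /b/, /l/ → /θ/, giving /bθɹɔtjef/.
The consonants /b/, /θ/, /t/, /f/ cannot be parsed into a legal (C)V syllable (no codas are permitted; onsets are limited to one consonant).
Epenthesis after each stranded consonant: /b/ → /bɔ/, /θ/ → /θɔ/, /t/ → /te/, /f/ → /fe/.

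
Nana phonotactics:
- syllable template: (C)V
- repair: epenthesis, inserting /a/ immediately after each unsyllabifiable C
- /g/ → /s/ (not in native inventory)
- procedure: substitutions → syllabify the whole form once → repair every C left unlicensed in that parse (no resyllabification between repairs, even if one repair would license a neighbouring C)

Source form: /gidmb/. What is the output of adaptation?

Substitution: /g/ → /s/, giving /sidmb/.
Syllabifying with onset maximization leaves /d/, /m/, /b/ stranded (no codas are permitted; onsets are limited to one consonant).
Epenthesis after each stranded consonant: /d/ → /da/, /m/ → /ma/, /b/ → /ba/.

sidamaba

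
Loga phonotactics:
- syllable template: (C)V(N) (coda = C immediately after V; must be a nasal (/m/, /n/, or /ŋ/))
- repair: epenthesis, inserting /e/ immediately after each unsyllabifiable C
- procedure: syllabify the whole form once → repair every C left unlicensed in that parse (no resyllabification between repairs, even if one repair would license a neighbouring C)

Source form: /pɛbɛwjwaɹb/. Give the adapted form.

pɛbɛwejewaɹebe

Under (C)V(N), the unsyllabifiable consonants are /w/, /j/, /ɹ/, /b/ (only a nasal (/m/, /n/, or /ŋ/) is licensed in coda position; onsets are limited to one consonant).
Each unlicensed consonant becomes the onset of a new syllable: /w/ → /we/, /j/ → /je/, /ɹ/ → /ɹe/, /b/ → /be/.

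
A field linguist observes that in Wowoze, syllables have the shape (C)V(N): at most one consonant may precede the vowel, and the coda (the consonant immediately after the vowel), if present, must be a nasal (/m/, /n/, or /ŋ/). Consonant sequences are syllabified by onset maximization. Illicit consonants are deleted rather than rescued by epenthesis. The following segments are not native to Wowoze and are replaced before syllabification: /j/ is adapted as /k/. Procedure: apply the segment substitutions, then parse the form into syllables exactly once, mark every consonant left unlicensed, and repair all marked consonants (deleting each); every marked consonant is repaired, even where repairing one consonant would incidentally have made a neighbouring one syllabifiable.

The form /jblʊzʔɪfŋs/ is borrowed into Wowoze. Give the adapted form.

Substitution: /j/ → /k/, giving /kblʊzʔɪfŋs/.
The consonants /k/, /b/, /z/, /f/, /ŋ/, /s/ cannot be parsed into a legal (C)V(N) syllable (only a nasal (/m/, /n/, or /ŋ/) is licensed in coda position; onsets are limited to one consonant).
Deletion applies to /k/, /b/, /z/, /f/, /ŋ/, /s/.

lʊʔɪ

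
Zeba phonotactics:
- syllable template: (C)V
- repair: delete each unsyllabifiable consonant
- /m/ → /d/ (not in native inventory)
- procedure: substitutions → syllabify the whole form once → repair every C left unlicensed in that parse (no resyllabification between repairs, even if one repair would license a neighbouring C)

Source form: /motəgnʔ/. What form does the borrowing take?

Substitution: /m/ → /d/, giving /dotəgnʔ/.
The consonants /g/, /n/, /ʔ/ cannot be parsed into a legal (C)V syllable (no codas are permitted; onsets are limited to one consonant).
Deletion applies to /g/, /n/, /ʔ/.

dotə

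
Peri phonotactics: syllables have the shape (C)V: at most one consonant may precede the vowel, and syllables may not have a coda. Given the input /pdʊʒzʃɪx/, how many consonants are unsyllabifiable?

Syllabifying with onset maximization leaves /p/, /ʒ/, /z/, /x/ stranded (no codas are permitted; onsets are limited to one consonant).

4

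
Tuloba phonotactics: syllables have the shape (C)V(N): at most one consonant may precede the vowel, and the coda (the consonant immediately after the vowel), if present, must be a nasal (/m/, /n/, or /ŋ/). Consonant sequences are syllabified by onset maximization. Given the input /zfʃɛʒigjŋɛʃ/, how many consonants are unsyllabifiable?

5

Under (C)V(N), the unsyllabifiable consonants are /z/, /f/, /g/, /j/, /ʃ/ (only a nasal (/m/, /n/, or /ŋ/) is licensed in coda position; onsets are limited to one consonant).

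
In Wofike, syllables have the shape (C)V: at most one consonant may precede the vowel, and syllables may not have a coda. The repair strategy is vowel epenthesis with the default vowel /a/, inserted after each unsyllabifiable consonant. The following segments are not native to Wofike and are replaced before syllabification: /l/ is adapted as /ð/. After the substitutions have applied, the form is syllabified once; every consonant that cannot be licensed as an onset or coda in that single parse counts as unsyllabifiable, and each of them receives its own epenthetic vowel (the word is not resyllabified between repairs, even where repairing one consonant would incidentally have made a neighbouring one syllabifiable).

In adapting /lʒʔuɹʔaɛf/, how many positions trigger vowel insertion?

After substitution the input is /ðʒʔuɹʔaɛf/.
The unsyllabifiable consonants are /ð/, /ʒ/, /ɹ/, /f/; each receives one epenthetic vowel.

4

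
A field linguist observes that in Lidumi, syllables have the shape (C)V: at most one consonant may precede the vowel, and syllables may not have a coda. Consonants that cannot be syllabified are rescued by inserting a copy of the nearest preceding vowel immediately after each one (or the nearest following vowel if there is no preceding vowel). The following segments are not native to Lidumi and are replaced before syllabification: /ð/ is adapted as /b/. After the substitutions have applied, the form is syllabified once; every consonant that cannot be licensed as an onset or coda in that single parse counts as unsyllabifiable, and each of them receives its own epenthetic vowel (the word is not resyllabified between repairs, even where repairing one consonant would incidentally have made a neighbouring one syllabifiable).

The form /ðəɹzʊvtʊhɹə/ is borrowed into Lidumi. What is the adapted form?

bəɹəzʊvʊtʊhʊɹə

Substitution: /ð/ → /b/, giving /bəɹzʊvtʊhɹə/.
Syllabifying with onset maximization leaves /ɹ/, /v/, /h/ stranded (no codas are permitted; onsets are limited to one consonant).
Epenthesis after each stranded consonant: /ɹ/ → /ɹə/, /v/ → /vʊ/, /h/ → /hʊ/.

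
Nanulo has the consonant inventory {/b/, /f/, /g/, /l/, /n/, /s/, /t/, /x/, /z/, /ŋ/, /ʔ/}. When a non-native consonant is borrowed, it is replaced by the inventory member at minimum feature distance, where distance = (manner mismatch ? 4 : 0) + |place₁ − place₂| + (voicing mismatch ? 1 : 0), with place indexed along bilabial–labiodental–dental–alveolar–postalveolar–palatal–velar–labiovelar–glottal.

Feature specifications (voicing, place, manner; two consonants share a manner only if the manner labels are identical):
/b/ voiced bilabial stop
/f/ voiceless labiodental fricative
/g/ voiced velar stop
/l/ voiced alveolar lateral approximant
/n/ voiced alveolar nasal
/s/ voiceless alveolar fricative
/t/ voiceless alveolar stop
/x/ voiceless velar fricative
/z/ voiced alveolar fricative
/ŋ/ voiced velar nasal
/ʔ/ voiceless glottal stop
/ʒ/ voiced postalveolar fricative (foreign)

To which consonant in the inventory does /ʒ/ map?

z

/z/ is closest: same manner (fricative), place distance 1 (postalveolar→alveolar), same voicing; total 1. Next closest is /s/ at distance 2.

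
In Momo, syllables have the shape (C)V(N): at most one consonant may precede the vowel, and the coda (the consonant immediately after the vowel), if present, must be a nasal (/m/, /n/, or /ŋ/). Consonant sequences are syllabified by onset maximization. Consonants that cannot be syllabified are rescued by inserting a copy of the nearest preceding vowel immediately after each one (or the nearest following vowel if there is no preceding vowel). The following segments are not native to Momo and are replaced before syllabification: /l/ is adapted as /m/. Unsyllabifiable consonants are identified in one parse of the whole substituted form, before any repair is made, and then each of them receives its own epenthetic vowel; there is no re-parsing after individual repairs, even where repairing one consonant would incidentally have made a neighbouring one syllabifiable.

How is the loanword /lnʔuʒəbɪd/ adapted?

munuʔuʒəbɪdɪ

Substitution: /l/ → /m/, giving /mnʔuʒəbɪd/.
Syllabifying with onset maximization leaves /m/, /n/, /d/ stranded (only a nasal (/m/, /n/, or /ŋ/) is licensed in coda position; onsets are limited to one consonant).
Each unlicensed consonant becomes the onset of a new syllable: /m/ → /mu/, /n/ → /nu/, /d/ → /dɪ/.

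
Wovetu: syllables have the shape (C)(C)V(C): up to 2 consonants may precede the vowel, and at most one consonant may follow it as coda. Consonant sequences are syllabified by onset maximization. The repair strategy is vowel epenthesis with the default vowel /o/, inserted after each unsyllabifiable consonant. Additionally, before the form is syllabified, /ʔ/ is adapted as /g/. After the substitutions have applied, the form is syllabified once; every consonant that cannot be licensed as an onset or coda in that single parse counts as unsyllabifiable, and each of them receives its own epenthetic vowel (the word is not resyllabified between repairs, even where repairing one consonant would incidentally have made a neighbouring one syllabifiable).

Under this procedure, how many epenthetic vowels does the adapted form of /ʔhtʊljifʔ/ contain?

After substitution the input is /ghtʊljifg/.
The unsyllabifiable consonants are /g/, /g/; each receives one epenthetic vowel.

2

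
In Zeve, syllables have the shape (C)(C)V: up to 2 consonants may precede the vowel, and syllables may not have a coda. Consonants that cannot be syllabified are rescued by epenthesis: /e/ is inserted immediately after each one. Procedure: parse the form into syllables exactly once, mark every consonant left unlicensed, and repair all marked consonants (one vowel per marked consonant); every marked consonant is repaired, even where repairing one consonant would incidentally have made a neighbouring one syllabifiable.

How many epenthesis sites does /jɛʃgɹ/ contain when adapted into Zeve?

The unsyllabifiable consonants are /ʃ/, /g/, /ɹ/; each receives one epenthetic vowel.

3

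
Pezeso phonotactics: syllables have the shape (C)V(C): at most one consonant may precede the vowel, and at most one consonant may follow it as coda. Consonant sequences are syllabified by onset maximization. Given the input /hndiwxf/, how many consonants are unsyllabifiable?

Under (C)V(C), the unsyllabifiable consonants are /h/, /n/, /x/, /f/ (at most one coda consonant is licensed; onsets are limited to one consonant).

4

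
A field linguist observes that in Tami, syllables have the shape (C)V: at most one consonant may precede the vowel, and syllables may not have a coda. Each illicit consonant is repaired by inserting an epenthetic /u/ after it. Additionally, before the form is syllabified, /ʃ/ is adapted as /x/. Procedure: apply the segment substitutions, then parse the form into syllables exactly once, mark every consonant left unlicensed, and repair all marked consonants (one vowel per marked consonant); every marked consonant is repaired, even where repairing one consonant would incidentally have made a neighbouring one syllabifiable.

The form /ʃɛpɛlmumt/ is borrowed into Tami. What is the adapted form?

xɛpɛlumumutu

Substitution: /ʃ/ → /x/, giving /xɛpɛlmumt/.
Under (C)V, the unsyllabifiable consonants are /l/, /m/, /t/ (no codas are permitted; onsets are limited to one consonant).
Inserting the epenthetic vowel yields /l/ → /lu/, /m/ → /mu/, /t/ → /tu/.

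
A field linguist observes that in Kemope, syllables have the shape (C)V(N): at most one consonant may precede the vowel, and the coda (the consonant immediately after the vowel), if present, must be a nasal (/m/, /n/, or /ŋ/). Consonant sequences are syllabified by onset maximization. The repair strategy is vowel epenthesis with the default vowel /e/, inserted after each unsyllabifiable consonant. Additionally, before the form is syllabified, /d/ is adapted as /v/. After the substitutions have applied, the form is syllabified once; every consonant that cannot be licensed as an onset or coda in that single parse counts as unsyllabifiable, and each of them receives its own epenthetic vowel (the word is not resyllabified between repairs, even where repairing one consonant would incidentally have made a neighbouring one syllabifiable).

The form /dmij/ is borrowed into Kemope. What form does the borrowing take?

Substitution: /d/ → /v/, giving /vmij/.
Under (C)V(N), the unsyllabifiable consonants are /v/, /j/ (only a nasal (/m/, /n/, or /ŋ/) is licensed in coda position; onsets are limited to one consonant).
Each unlicensed consonant becomes the onset of a new syllable: /v/ → /ve/, /j/ → /je/.

vemije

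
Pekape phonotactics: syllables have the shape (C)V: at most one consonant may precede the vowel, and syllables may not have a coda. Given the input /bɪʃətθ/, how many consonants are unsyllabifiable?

2

Under (C)V, the unsyllabifiable consonants are /t/, /θ/ (no codas are permitted; onsets are limited to one consonant).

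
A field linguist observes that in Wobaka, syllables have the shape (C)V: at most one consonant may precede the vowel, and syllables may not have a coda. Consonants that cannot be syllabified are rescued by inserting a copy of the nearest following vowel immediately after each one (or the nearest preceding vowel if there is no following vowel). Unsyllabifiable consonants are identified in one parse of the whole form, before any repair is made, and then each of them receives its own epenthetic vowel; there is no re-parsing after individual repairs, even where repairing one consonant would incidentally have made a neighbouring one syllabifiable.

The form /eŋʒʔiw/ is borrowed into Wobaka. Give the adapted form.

eŋiʒiʔiwi

Syllabifying with onset maximization leaves /ŋ/, /ʒ/, /w/ stranded (no codas are permitted; onsets are limited to one consonant).
Epenthesis after each stranded consonant: /ŋ/ → /ŋi/, /ʒ/ → /ʒi/, /w/ → /wi/.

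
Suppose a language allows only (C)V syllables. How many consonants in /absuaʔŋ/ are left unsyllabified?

3

Syllabifying with onset maximization leaves /b/, /ʔ/, /ŋ/ stranded (no codas are permitted; onsets are limited to one consonant).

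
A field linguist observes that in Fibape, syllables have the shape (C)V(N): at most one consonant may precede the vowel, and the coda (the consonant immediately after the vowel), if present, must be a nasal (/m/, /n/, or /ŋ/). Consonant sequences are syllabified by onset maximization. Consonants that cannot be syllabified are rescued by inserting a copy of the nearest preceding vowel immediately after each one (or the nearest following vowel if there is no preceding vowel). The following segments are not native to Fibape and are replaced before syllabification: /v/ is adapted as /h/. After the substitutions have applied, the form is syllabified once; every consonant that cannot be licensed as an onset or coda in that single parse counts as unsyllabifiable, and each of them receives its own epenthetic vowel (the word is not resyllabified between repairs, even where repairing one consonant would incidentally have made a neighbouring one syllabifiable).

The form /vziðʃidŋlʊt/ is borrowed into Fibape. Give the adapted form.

hiziðiʃidiŋilʊtʊ

Substitution: /v/ → /h/, giving /hziðʃidŋlʊt/.
The consonants /h/, /ð/, /d/, /ŋ/, /t/ cannot be parsed into a legal (C)V(N) syllable (only a nasal (/m/, /n/, or /ŋ/) is licensed in coda position; onsets are limited to one consonant).
Epenthesis after each stranded consonant: /h/ → /hi/, /ð/ → /ði/, /d/ → /di/, /ŋ/ → /ŋi/, /t/ → /tʊ/.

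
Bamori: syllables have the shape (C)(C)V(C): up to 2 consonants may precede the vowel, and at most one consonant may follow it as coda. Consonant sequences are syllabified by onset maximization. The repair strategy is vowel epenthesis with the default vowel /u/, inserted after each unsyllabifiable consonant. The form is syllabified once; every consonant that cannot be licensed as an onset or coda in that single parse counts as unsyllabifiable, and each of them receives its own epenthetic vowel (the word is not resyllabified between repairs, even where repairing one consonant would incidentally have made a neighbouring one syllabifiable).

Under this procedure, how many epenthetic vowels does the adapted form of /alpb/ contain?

2

The unsyllabifiable consonants are /p/, /b/; each receives one epenthetic vowel.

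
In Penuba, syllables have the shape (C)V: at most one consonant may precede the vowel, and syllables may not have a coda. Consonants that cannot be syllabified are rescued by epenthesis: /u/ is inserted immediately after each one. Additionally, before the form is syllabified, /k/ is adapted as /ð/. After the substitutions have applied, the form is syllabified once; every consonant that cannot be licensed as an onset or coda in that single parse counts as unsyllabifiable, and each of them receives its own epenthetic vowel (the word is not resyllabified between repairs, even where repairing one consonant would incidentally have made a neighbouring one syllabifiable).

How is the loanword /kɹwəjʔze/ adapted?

ðuɹuwəjuʔuze

Substitution: /k/ → /ð/, giving /ðɹwəjʔze/.
Under (C)V, the unsyllabifiable consonants are /ð/, /ɹ/, /j/, /ʔ/ (no codas are permitted; onsets are limited to one consonant).
Epenthesis after each stranded consonant: /ð/ → /ðu/, /ɹ/ → /ɹu/, /j/ → /ju/, /ʔ/ → /ʔu/.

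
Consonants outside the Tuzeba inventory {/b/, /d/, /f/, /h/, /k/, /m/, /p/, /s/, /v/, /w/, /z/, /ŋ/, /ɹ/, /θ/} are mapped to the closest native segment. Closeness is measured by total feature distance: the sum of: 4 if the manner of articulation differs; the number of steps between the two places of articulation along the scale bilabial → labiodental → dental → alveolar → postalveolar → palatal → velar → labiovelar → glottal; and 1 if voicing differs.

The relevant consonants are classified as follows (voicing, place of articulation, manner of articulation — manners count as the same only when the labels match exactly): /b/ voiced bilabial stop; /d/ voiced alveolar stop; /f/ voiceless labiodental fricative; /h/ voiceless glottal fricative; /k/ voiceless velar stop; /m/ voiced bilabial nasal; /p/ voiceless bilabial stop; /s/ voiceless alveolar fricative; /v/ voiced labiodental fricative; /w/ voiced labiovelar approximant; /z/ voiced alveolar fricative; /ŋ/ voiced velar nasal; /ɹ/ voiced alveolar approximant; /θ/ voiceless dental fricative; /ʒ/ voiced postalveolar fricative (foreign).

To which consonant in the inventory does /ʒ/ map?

/z/ is closest: same manner (fricative), place distance 1 (postalveolar→alveolar), same voicing; total 1. Next closest is /s/ at distance 2.

z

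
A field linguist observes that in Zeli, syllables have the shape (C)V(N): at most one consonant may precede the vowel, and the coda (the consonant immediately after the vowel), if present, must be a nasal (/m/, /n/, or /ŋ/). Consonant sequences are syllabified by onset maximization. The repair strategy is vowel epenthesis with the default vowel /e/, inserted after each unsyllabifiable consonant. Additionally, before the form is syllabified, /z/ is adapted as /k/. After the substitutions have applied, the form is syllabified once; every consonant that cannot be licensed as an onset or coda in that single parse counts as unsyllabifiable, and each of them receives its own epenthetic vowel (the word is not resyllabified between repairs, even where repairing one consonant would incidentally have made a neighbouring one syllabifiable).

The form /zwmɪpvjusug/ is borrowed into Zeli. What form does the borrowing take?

Substitution: /z/ → /k/, giving /kwmɪpvjusug/.
Syllabifying with onset maximization leaves /k/, /w/, /p/, /v/, /g/ stranded (only a nasal (/m/, /n/, or /ŋ/) is licensed in coda position; onsets are limited to one consonant).
Inserting the epenthetic vowel yields /k/ → /ke/, /w/ → /we/, /p/ → /pe/, /v/ → /ve/, /g/ → /ge/.

kewemɪpevejusuge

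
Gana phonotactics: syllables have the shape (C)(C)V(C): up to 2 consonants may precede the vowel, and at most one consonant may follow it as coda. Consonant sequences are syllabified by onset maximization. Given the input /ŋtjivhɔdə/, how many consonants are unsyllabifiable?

1

Under (C)(C)V(C), the unsyllabifiable consonants are /ŋ/ (at most one coda consonant is licensed; onsets may contain at most 2 consonants).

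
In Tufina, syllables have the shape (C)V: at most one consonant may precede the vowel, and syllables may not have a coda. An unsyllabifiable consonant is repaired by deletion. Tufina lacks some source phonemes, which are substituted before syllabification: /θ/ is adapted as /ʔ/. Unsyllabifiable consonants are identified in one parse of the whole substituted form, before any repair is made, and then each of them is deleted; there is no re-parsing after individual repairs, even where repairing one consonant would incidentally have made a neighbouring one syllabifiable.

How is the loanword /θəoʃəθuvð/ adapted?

ʔəoʃəʔu

Substitution: /θ/ → /ʔ/, giving /ʔəoʃəʔuvð/.
Syllabifying with onset maximization leaves /v/, /ð/ stranded (no codas are permitted; onsets are limited to one consonant).
Deleting the stranded consonants removes /v/, /ð/.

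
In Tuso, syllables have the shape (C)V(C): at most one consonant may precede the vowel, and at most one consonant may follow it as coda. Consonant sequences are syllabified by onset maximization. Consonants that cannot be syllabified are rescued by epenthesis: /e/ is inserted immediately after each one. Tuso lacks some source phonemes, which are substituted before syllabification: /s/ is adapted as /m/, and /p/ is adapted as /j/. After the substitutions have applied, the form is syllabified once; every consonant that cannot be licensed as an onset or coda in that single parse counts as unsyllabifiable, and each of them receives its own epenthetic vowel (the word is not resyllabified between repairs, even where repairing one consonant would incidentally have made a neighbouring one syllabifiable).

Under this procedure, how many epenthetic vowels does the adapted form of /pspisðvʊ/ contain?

After substitution the input is /jmjimðvʊ/.
The unsyllabifiable consonants are /j/, /m/, /ð/; each receives one epenthetic vowel.

3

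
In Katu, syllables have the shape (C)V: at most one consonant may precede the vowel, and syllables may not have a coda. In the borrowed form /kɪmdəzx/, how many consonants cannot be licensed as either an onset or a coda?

3

Under (C)V, the unsyllabifiable consonants are /m/, /z/, /x/ (no codas are permitted; onsets are limited to one consonant).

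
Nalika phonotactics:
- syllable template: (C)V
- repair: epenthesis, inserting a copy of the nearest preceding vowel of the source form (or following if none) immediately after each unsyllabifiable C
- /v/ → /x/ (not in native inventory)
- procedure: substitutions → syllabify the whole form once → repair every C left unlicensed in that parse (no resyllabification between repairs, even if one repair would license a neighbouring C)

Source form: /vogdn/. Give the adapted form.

Substitution: /v/ → /x/, giving /xogdn/.
The consonants /g/, /d/, /n/ cannot be parsed into a legal (C)V syllable (no codas are permitted; onsets are limited to one consonant).
Each unlicensed consonant becomes the onset of a new syllable: /g/ → /go/, /d/ → /do/, /n/ → /no/.

xogodono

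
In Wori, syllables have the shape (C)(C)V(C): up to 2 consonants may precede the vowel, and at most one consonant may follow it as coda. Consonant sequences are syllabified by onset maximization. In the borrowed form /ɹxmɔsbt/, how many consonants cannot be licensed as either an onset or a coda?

Under (C)(C)V(C), the unsyllabifiable consonants are /ɹ/, /b/, /t/ (at most one coda consonant is licensed; onsets may contain at most 2 consonants).

3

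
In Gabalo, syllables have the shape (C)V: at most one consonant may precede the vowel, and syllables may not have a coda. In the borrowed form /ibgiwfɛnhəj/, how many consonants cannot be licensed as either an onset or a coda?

Under (C)V, the unsyllabifiable consonants are /b/, /w/, /n/, /j/ (no codas are permitted; onsets are limited to one consonant).

4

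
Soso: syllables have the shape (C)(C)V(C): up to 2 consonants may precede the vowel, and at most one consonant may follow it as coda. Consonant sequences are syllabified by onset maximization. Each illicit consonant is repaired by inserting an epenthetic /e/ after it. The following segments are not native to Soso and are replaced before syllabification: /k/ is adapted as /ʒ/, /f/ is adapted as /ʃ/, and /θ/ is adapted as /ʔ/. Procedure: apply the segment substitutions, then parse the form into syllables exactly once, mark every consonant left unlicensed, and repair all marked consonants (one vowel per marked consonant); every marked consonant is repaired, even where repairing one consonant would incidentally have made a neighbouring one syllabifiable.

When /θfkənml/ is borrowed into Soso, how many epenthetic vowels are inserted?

3

After substitution the input is /ʔʃʒənml/.
The unsyllabifiable consonants are /ʔ/, /m/, /l/; each receives one epenthetic vowel.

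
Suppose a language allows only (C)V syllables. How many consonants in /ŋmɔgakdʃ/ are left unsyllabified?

4

The consonants /ŋ/, /k/, /d/, /ʃ/ cannot be parsed into a legal (C)V syllable (no codas are permitted; onsets are limited to one consonant).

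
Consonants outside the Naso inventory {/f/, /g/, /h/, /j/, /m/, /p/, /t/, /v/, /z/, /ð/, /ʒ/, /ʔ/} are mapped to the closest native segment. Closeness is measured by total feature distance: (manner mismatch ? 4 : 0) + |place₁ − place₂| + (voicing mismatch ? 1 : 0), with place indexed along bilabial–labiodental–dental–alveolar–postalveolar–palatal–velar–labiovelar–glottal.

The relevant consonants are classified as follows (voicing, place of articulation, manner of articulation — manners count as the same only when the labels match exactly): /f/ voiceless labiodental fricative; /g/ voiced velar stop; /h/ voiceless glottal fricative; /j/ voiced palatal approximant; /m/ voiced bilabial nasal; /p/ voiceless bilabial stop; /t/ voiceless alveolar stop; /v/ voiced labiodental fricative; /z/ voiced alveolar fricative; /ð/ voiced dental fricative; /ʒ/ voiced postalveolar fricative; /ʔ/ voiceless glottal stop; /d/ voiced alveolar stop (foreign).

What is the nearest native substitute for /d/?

t

/t/ is closest: same manner (stop), place distance 0 (alveolar→alveolar), voicing differs (+1); total 1. Next closest is /g/ at distance 3.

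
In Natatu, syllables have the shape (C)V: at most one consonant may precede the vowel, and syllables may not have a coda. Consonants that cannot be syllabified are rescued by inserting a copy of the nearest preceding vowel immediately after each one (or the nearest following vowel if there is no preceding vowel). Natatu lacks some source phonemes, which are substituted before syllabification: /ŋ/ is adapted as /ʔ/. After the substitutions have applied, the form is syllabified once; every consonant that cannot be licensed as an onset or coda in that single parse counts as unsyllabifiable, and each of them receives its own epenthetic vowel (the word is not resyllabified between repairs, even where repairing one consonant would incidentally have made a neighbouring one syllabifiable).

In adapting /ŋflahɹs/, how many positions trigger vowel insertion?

5

After substitution the input is /ʔflahɹs/.
The unsyllabifiable consonants are /ʔ/, /f/, /h/, /ɹ/, /s/; each receives one epenthetic vowel.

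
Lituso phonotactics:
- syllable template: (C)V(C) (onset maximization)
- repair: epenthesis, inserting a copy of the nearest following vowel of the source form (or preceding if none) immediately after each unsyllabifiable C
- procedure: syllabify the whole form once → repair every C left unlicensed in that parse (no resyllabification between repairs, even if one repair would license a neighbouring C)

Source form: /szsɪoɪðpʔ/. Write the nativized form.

sɪzɪsɪoɪðpɪʔɪ

Syllabifying with onset maximization leaves /s/, /z/, /p/, /ʔ/ stranded (at most one coda consonant is licensed; onsets are limited to one consonant).
Inserting the epenthetic vowel yields /s/ → /sɪ/, /z/ → /zɪ/, /p/ → /pɪ/, /ʔ/ → /ʔɪ/.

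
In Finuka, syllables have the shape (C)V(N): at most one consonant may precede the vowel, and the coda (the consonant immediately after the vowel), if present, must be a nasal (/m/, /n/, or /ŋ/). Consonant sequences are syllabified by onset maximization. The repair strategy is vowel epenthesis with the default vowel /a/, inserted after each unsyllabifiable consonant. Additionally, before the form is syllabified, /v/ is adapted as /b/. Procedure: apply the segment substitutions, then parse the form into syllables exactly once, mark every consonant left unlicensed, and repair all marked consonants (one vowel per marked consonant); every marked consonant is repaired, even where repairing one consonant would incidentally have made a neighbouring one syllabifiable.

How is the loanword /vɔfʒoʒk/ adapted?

bɔfaʒoʒaka

Substitution: /v/ → /b/, giving /bɔfʒoʒk/.
The consonants /f/, /ʒ/, /k/ cannot be parsed into a legal (C)V(N) syllable (only a nasal (/m/, /n/, or /ŋ/) is licensed in coda position; onsets are limited to one consonant).
Epenthesis after each stranded consonant: /f/ → /fa/, /ʒ/ → /ʒa/, /k/ → /ka/.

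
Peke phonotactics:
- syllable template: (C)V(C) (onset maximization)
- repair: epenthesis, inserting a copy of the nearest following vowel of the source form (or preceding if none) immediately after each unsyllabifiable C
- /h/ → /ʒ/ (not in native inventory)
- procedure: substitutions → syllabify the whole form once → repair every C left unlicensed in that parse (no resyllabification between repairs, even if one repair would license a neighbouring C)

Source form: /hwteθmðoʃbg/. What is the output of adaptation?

Substitution: /h/ → /ʒ/, giving /ʒwteθmðoʃbg/.
The consonants /ʒ/, /w/, /m/, /b/, /g/ cannot be parsed into a legal (C)V(C) syllable (at most one coda consonant is licensed; onsets are limited to one consonant).
Each unlicensed consonant becomes the onset of a new syllable: /ʒ/ → /ʒe/, /w/ → /we/, /m/ → /mo/, /b/ → /bo/, /g/ → /go/.

ʒeweteθmoðoʃbogo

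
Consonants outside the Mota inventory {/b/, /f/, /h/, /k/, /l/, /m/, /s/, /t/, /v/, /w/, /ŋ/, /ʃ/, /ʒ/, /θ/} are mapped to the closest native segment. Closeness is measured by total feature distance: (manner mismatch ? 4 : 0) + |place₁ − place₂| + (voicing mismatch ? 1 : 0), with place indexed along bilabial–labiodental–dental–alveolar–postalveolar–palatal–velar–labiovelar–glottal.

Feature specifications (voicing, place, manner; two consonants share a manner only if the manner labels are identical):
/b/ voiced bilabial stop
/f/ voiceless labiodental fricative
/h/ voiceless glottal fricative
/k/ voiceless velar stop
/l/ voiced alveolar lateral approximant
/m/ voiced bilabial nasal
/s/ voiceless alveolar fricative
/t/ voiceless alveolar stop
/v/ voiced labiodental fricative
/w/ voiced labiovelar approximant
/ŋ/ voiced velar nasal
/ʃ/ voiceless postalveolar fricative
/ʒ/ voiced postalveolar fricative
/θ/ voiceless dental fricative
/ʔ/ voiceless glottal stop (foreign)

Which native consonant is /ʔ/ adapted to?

/k/ is closest: same manner (stop), place distance 2 (glottal→velar), same voicing; total 2. Next closest is /h/ at distance 4.

k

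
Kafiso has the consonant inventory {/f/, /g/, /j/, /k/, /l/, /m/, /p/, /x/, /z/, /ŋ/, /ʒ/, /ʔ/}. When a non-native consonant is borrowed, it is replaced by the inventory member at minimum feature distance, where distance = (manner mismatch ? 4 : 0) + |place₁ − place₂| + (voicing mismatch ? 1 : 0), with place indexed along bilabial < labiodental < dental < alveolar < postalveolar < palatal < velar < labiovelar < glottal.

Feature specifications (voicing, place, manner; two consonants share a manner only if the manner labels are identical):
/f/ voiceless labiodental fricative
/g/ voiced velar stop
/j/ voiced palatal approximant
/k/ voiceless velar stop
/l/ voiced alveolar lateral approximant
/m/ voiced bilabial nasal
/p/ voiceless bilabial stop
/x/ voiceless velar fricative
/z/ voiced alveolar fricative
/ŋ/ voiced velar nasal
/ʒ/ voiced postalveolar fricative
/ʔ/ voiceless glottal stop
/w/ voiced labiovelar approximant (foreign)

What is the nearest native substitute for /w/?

j

/j/ is closest: same manner (approximant), place distance 2 (labiovelar→palatal), same voicing; total 2. Next closest is /g/ at distance 5.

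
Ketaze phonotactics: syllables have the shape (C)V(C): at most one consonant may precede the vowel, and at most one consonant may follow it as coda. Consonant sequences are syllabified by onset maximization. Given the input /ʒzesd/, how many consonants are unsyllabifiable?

2

The consonants /ʒ/, /d/ cannot be parsed into a legal (C)V(C) syllable (at most one coda consonant is licensed; onsets are limited to one consonant).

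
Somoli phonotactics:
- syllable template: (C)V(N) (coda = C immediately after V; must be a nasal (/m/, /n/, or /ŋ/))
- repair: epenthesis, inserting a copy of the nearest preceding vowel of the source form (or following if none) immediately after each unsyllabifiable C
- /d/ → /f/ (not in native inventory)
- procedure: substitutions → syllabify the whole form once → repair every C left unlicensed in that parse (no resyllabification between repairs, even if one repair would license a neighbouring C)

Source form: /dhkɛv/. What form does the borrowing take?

fɛhɛkɛvɛ

Substitution: /d/ → /f/, giving /fhkɛv/.
The consonants /f/, /h/, /v/ cannot be parsed into a legal (C)V(N) syllable (only a nasal (/m/, /n/, or /ŋ/) is licensed in coda position; onsets are limited to one consonant).
Epenthesis after each stranded consonant: /f/ → /fɛ/, /h/ → /hɛ/, /v/ → /vɛ/.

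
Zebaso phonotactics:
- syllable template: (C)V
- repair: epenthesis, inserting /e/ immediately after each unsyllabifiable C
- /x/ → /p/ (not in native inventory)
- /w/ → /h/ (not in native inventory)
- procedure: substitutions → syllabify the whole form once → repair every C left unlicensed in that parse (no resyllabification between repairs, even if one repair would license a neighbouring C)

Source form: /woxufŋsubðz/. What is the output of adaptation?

Substitution: /w/ → /h/, /x/ → /p/, giving /hopufŋsubðz/.
The consonants /f/, /ŋ/, /b/, /ð/, /z/ cannot be parsed into a legal (C)V syllable (no codas are permitted; onsets are limited to one consonant).
Each unlicensed consonant becomes the onset of a new syllable: /f/ → /fe/, /ŋ/ → /ŋe/, /b/ → /be/, /ð/ → /ðe/, /z/ → /ze/.

hopufeŋesubeðeze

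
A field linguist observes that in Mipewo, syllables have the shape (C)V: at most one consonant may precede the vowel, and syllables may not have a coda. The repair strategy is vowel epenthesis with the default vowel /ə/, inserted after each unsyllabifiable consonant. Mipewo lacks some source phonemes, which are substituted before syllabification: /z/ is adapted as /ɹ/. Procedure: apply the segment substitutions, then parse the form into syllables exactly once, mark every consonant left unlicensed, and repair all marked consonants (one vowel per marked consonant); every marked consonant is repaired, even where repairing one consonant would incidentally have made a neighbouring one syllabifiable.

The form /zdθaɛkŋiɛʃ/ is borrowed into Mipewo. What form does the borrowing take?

ɹədəθaɛkəŋiɛʃə

Substitution: /z/ → /ɹ/, giving /ɹdθaɛkŋiɛʃ/.
The consonants /ɹ/, /d/, /k/, /ʃ/ cannot be parsed into a legal (C)V syllable (no codas are permitted; onsets are limited to one consonant).
Each unlicensed consonant becomes the onset of a new syllable: /ɹ/ → /ɹə/, /d/ → /də/, /k/ → /kə/, /ʃ/ → /ʃə/.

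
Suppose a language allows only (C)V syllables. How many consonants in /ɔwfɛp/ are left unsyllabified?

Under (C)V, the unsyllabifiable consonants are /w/, /p/ (no codas are permitted; onsets are limited to one consonant).

2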